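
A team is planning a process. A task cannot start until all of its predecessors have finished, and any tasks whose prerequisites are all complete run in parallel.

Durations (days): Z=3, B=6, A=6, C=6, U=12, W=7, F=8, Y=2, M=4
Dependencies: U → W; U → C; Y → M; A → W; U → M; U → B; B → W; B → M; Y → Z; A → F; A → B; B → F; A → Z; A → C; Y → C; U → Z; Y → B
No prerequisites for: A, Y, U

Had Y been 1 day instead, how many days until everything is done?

26

As given, the longest chain is U→B→F = 12+6+8 = 26, so the finish is 26 days.
Y has 10 days of float (longest path through it is 16).
That remains the longest chain; total 26 days.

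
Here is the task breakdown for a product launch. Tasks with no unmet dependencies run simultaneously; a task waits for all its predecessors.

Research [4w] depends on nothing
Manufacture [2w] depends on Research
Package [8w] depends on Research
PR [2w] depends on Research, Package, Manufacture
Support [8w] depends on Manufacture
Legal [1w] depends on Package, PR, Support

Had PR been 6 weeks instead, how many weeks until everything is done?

As given, the longest chain is Research→Package→PR→Legal = 4+8+2+1 = 15, so the finish is 15 weeks.
Since PR is critical, the +4 change carries straight to that chain (now 19 weeks).
That remains the longest chain; total 19 weeks.

19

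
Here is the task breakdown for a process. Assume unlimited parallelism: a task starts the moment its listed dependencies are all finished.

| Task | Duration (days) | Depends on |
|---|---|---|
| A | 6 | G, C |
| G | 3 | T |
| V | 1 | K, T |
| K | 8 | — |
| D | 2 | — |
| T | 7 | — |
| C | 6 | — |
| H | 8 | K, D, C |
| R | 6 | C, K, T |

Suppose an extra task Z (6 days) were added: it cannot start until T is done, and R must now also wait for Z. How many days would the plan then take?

19

Originally the plan takes 16 days.
With Z inserted, R now waits for max(C, K, T, Z).
New critical path: T→Z→R = 7+6+6 = 19 ⇒ 19 days.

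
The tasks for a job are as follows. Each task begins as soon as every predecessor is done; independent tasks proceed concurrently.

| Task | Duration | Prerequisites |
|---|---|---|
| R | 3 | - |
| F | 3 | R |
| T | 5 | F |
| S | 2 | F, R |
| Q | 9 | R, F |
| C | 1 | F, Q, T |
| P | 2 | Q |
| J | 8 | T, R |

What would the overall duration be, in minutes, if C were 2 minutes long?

As given, the longest chain is R→F→T→J = 3+3+5+8 = 19, so the finish is 19 minutes.
C has 3 minutes of float (longest path through it is 16).
No other chain overtakes it, so the finish is 19 minutes.

19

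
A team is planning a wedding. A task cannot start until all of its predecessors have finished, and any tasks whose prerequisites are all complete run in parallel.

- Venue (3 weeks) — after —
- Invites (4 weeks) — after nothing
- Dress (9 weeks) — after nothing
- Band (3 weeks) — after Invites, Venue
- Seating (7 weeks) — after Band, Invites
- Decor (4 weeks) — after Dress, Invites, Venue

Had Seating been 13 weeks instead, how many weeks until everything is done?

20

The binding path is Invites→Band→Seating = 4+3+7 = 14; finish at 14 weeks.
Seating lies on that path, so at 13 weeks the path becomes 20 weeks.
The critical path is still Invites→Band→Seating; finish is now 20 weeks.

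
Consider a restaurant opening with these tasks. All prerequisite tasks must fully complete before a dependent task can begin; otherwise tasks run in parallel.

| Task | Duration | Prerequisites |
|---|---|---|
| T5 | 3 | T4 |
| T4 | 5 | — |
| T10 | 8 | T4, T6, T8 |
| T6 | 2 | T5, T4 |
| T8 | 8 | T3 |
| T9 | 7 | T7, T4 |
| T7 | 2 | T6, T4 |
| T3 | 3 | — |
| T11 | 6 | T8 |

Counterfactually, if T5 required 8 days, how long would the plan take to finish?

Baseline: T4→T5→T6→T7→T9 = 5+3+2+2+7 = 19 → 19 days.
Since T5 is critical, the +5 change carries straight to that chain (now 24 days).
No other chain overtakes it, so the finish is 24 days.

24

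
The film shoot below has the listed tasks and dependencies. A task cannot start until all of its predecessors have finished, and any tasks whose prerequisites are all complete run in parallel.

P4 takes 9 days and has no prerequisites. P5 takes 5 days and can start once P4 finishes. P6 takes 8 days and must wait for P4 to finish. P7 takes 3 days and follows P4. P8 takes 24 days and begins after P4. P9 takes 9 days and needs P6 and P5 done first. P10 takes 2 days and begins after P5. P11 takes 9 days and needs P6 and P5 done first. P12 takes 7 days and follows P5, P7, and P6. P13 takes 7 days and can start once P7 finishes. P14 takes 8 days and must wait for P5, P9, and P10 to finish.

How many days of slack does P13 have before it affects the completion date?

15

The longest chain is P4→P6→P9→P14 = 9+8+9+8 = 34; overall finish 34 days.
The longest chain containing P13 totals 19 days.
Slack of P13 = 27 − 12 = 15 days.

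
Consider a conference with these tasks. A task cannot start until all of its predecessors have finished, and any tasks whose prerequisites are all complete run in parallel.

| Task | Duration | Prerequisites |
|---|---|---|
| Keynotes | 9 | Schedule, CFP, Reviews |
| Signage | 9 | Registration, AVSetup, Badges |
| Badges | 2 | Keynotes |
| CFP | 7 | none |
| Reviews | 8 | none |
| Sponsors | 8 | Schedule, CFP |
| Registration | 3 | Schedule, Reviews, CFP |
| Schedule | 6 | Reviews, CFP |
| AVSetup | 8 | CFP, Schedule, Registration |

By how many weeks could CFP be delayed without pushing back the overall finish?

Critical path: Reviews→Schedule→Keynotes→Badges→Signage = 8+6+9+2+9 = 34, so the finish is 34 weeks.
The longest chain containing CFP totals 33 weeks.
Float = 34 − 33 = 1.

1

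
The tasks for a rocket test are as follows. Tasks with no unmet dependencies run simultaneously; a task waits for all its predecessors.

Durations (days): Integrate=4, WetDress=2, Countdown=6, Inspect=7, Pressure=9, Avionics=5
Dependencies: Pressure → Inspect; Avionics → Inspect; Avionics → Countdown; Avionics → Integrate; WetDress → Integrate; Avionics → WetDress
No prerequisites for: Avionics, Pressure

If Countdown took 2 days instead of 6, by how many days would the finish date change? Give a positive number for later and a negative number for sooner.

0

As given, the longest chain is Pressure→Inspect = 9+7 = 16, so the finish is 16 days.
The longest path through Countdown is only 11 days, so Countdown has float 5.
The critical path is still Pressure→Inspect; finish is now 16 days.
Change in finish: 16 − 16 = +0 days.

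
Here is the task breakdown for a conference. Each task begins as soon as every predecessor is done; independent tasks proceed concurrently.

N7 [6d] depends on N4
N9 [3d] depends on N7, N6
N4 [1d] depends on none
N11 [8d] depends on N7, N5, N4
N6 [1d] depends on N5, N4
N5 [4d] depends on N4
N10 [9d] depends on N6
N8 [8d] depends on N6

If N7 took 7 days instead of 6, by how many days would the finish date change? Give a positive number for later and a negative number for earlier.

Baseline: N4→N7→N11 = 1+6+8 = 15 → 15 days.
N7 lies on that path, so at 7 days the path becomes 16 days.
The critical path is still N4→N7→N11; finish is now 16 days.
Change in finish: 16 − 15 = +1 days.

1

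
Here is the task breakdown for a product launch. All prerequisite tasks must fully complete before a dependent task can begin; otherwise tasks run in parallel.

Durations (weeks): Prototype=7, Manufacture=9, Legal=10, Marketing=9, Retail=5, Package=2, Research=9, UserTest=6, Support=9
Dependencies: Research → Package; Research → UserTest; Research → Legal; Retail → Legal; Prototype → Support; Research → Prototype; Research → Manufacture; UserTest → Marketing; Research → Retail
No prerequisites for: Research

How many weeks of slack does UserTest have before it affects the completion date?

Critical path: Research→Prototype→Support = 9+7+9 = 25, so the finish is 25 weeks.
Longest path through UserTest: 24 weeks (earliest finish 15, latest finish 16).
Slack of UserTest = 10 − 9 = 1 week.

1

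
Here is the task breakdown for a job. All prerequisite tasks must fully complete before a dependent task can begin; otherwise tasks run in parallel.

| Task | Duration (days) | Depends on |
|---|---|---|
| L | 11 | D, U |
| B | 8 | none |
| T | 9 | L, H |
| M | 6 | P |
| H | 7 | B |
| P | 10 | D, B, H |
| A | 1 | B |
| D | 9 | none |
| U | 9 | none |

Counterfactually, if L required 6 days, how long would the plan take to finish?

31

Critical path before the change: B→H→P→M = 8+7+10+6 = 31 giving 31 days.
The longest path through L is only 29 days, so L has float 2.
No other chain overtakes it, so the finish is 31 days.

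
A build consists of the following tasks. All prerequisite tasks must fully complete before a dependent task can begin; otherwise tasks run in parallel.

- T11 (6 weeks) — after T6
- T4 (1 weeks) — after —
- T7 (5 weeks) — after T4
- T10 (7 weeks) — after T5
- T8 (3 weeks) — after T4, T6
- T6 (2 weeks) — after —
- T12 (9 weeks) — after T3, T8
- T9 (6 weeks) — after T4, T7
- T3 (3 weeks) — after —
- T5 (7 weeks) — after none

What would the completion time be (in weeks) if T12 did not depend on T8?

Original critical path: T5→T10 = 7+7 = 14 ⇒ 14 weeks.
Without T8→T12, T12's earliest start moves from 5 to 3.
After: T5→T10 = 7+7 = 14 → 14 weeks.

14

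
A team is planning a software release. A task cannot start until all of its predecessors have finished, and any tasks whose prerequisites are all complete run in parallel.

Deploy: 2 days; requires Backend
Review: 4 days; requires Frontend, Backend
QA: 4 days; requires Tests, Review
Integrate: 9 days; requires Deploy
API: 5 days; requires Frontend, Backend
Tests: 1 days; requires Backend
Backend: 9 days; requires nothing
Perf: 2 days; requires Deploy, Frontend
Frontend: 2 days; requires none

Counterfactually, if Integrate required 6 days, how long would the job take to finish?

17

Actual critical path: Backend→Deploy→Integrate = 9+2+9 = 20 ⇒ 20 days.
Integrate lies on that path, so at 6 days the path becomes 17 days.
New critical path: Backend→Review→QA = 9+4+4 = 17 ⇒ 17 days.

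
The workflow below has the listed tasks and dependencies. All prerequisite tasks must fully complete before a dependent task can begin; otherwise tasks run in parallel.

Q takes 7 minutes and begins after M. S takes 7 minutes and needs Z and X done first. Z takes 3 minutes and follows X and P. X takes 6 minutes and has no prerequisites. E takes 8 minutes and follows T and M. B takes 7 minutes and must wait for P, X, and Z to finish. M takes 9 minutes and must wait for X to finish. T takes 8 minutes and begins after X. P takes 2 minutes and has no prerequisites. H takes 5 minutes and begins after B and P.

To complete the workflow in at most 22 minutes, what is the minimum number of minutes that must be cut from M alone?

Current finish: 23 minutes; target: 22.
M is on every critical path, so each minute cut from M cuts the finish by one (this holds down to a finish of 22).
Need 23 − 22 = 1 minute off M → M becomes 8 minutes, finish becomes 22.

1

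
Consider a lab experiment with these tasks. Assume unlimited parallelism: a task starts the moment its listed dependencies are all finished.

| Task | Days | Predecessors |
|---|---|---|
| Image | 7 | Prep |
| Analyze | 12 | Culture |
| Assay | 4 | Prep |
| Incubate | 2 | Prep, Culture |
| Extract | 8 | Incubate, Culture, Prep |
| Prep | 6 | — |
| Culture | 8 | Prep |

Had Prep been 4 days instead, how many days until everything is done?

Actual critical path: Prep→Culture→Analyze = 6+8+12 = 26 ⇒ 26 days.
Since Prep is critical, the -2 change carries straight to that chain (now 24 days).
The critical path is still Prep→Culture→Analyze; finish is now 24 days.

24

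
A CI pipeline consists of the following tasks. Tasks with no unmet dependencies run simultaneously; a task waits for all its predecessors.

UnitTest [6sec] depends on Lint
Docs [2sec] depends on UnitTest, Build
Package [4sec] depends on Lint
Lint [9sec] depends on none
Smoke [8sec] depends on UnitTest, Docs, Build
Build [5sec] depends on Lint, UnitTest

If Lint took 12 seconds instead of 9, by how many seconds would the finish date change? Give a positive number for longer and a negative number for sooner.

3

Actual critical path: Lint→UnitTest→Build→Docs→Smoke = 9+6+5+2+8 = 30 ⇒ 30 seconds.
Lint lies on that path, so at 12 seconds the path becomes 33 seconds.
The critical path is still Lint→UnitTest→Build→Docs→Smoke; finish is now 33 seconds.
Change in finish: 33 − 30 = +3 seconds.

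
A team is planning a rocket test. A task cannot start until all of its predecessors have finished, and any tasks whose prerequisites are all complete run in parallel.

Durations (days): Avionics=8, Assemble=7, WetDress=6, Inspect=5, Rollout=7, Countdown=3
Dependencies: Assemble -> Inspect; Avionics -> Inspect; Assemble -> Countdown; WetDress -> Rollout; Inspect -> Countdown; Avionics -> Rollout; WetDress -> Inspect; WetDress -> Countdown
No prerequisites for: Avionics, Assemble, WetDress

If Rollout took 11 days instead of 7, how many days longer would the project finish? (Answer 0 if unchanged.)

The binding path is Avionics→Inspect→Countdown = 8+5+3 = 16; finish at 16 days.
Rollout is off the critical path — its longest chain is 15 days, giving 1 of slack.
The binding chain switches to Avionics→Rollout = 8+11 = 19; finish 19 days.
Change in finish: 19 − 16 = +3 days.

3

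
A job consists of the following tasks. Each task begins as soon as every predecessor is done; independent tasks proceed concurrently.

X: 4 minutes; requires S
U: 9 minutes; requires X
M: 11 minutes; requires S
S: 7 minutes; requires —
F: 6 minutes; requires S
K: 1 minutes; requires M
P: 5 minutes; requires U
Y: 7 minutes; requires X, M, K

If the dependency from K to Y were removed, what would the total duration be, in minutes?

25

Original critical path: S→M→K→Y = 7+11+1+7 = 26 ⇒ 26 minutes.
Without K→Y, Y's earliest start moves from 19 to 18.
The longest chain is now S→X→U→P = 7+4+9+5 = 25, so the job takes 25 minutes.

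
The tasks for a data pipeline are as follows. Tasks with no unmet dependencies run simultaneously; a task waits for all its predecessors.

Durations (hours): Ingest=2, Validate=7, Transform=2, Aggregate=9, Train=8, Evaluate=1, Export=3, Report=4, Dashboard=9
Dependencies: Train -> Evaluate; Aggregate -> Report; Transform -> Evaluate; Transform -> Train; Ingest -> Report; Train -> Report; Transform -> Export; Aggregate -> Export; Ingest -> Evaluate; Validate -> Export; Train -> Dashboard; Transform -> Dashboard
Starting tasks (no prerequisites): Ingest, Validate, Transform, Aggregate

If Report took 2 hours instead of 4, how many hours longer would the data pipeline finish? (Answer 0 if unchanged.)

0

Critical path before the change: Transform→Train→Dashboard = 2+8+9 = 19 giving 19 hours.
Report is off the critical path — its longest chain is 14 hours, giving 5 of slack.
No other chain overtakes it, so the finish is 19 hours.
Change in finish: 19 − 19 = +0 hours.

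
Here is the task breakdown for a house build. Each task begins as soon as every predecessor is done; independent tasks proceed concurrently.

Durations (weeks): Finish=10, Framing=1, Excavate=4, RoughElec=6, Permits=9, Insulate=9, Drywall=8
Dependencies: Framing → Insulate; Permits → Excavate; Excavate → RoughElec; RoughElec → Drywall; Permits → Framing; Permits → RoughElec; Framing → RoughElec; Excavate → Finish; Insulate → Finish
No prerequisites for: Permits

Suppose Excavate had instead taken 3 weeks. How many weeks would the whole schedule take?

Baseline: Permits→Framing→Insulate→Finish = 9+1+9+10 = 29 → 29 weeks.
The longest path through Excavate is only 27 weeks, so Excavate has float 2.
That remains the longest chain; total 29 weeks.

29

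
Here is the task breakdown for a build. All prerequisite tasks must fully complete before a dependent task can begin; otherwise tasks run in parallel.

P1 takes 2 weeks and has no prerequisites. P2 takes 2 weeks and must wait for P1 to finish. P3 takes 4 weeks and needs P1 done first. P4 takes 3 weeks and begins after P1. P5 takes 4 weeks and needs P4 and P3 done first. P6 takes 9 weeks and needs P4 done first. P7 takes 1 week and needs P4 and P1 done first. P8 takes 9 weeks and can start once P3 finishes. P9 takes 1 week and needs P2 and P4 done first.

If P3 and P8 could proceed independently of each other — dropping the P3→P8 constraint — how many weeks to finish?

With the dependency in place, P1→P3→P8 = 2+4+9 = 15 sets the finish at 15 weeks.
Without P3→P8, P8's earliest start moves from 6 to 0.
The longest chain is now P1→P4→P6 = 2+3+9 = 14, so the project takes 14 weeks.

14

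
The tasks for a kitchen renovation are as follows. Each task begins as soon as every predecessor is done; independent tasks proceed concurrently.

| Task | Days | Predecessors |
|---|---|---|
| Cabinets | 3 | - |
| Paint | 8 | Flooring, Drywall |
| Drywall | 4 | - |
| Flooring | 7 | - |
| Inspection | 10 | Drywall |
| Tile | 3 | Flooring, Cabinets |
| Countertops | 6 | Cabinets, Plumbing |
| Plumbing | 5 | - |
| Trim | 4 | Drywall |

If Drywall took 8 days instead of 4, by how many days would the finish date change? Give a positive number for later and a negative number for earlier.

3

Critical path before the change: Flooring→Paint = 7+8 = 15 giving 15 days.
Drywall is off the critical path — its longest chain is 14 days, giving 1 of slack.
New critical path: Drywall→Inspection = 8+10 = 18 ⇒ 18 days.
Change in finish: 18 − 15 = +3 days.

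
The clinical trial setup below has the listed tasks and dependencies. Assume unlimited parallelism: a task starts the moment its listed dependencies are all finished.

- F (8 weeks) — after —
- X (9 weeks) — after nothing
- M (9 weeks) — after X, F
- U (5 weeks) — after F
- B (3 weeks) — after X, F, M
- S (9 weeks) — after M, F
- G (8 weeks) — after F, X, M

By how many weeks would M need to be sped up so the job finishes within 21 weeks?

6

Current finish: 27 weeks; target: 21.
M is on every critical path, so each week cut from M cuts the finish by one (this holds down to a finish of 19).
Need 27 − 21 = 6 weeks off M → M becomes 3 weeks, finish becomes 21.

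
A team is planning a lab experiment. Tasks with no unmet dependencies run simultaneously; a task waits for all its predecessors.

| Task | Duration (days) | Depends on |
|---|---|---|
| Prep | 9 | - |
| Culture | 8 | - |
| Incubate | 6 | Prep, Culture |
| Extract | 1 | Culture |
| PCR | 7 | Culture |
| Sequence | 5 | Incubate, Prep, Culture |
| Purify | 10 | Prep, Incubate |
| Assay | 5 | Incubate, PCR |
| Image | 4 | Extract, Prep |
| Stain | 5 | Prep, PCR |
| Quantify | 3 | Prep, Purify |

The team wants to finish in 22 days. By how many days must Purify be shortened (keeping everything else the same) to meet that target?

6

Current finish: 28 days; target: 22.
Purify is on every critical path, so each day cut from Purify cuts the finish by one (this holds down to a finish of 20).
Need 28 − 22 = 6 days off Purify → Purify becomes 4 days, finish becomes 22.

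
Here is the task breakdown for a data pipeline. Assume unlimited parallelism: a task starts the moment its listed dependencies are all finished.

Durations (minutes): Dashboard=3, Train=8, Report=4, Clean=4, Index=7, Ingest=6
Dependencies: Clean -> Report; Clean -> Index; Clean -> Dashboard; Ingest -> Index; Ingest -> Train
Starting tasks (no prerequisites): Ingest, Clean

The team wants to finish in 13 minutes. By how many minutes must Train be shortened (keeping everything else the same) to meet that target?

Current finish: 14 minutes; target: 13.
Train is on every critical path, so each minute cut from Train cuts the finish by one (this holds down to a finish of 13).
Need 14 − 13 = 1 minute off Train → Train becomes 7 minutes, finish becomes 13.

1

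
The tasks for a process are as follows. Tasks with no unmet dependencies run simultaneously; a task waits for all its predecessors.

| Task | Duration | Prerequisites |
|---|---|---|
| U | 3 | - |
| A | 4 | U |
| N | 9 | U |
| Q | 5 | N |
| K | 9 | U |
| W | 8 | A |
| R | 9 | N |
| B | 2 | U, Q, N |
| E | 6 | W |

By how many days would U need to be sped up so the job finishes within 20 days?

1

Current finish: 21 days; target: 20.
U is on every critical path, so each day cut from U cuts the finish by one (this holds down to a finish of 19).
Need 21 − 20 = 1 day off U → U becomes 2 days, finish becomes 20.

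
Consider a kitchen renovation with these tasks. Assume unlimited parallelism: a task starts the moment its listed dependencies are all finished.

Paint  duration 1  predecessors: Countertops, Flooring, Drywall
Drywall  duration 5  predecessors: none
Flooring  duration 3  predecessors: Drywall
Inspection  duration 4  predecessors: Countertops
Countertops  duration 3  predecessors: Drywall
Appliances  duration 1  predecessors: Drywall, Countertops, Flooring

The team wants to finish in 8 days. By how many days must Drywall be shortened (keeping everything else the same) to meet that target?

Current finish: 12 days; target: 8.
Drywall is on every critical path, so each day cut from Drywall cuts the finish by one (this holds down to a finish of 8).
Need 12 − 8 = 4 days off Drywall → Drywall becomes 1 day, finish becomes 8.

4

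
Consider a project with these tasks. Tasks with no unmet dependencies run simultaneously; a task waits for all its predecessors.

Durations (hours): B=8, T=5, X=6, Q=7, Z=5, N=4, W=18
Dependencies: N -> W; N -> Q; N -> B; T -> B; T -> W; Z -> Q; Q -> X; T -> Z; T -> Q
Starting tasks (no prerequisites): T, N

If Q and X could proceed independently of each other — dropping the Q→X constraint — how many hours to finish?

Original critical path: T→Z→Q→X = 5+5+7+6 = 23 ⇒ 23 hours.
Without Q→X, X's earliest start moves from 17 to 0.
The longest chain is now T→W = 5+18 = 23, so the project takes 23 hours.

23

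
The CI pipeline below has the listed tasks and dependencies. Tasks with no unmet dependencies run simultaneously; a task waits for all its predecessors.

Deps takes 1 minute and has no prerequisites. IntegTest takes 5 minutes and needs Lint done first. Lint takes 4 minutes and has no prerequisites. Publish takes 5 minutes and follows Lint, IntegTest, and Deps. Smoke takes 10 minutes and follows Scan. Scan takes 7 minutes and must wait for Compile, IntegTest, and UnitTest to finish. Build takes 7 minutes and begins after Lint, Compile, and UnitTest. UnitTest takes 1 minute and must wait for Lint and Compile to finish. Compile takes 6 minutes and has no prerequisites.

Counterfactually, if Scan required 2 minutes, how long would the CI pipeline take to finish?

The binding path is Lint→IntegTest→Scan→Smoke = 4+5+7+10 = 26; finish at 26 minutes.
Scan lies on that path, so at 2 minutes the path becomes 21 minutes.
No other chain overtakes it, so the finish is 21 minutes.

21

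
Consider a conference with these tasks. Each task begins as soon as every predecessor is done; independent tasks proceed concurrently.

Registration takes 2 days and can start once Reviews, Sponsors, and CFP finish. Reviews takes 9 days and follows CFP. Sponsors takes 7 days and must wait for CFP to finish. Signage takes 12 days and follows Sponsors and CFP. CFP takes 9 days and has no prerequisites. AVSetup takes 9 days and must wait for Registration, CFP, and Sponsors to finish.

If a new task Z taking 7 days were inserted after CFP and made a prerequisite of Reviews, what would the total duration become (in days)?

36

Originally the job takes 29 days.
With Z inserted, Reviews now waits for max(CFP, Z).
New critical path: CFP→Z→Reviews→Registration→AVSetup = 9+7+9+2+9 = 36 ⇒ 36 days.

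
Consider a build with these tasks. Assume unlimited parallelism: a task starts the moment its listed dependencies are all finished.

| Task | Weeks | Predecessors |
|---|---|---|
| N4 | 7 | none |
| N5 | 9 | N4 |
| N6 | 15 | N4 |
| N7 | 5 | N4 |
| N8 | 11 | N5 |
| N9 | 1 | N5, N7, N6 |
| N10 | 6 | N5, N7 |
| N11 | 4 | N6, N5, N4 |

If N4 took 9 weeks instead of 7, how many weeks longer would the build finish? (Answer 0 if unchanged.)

2

As given, the longest chain is N4→N5→N8 = 7+9+11 = 27, so the finish is 27 weeks.
N4 lies on that path, so at 9 weeks the path becomes 29 weeks.
That remains the longest chain; total 29 weeks.
Change in finish: 29 − 27 = +2 weeks.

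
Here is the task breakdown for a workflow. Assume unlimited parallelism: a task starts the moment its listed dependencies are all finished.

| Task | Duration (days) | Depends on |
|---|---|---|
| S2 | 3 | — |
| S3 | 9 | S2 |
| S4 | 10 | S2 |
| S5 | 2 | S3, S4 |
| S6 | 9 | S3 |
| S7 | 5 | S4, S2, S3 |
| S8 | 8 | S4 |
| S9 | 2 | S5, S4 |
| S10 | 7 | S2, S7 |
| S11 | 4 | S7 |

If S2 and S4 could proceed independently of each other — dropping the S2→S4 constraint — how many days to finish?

Before: longest chain S2→S4→S7→S10 = 3+10+5+7 = 25, finish 25.
Without S2→S4, S4's earliest start moves from 3 to 0.
New critical path: S2→S3→S7→S10 = 3+9+5+7 = 24 ⇒ 24 days.

24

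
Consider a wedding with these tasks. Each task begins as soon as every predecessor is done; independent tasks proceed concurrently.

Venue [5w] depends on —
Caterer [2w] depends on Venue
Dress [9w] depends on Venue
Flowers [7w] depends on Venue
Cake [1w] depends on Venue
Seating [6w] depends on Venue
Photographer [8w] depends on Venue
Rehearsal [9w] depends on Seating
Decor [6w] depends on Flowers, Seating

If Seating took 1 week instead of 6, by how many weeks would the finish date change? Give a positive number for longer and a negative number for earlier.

-2

As given, the longest chain is Venue→Seating→Rehearsal = 5+6+9 = 20, so the finish is 20 weeks.
Since Seating is critical, the -5 change carries straight to that chain (now 15 weeks).
New critical path: Venue→Flowers→Decor = 5+7+6 = 18 ⇒ 18 weeks.
Change in finish: 18 − 20 = -2 weeks.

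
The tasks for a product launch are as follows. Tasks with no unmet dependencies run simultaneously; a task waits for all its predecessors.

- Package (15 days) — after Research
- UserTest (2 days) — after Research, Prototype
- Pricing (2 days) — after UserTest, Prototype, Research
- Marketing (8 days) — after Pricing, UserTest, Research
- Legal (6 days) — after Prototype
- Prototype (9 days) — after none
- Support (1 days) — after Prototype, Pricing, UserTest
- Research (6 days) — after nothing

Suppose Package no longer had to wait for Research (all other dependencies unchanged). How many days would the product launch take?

With the dependency in place, Research→Package = 6+15 = 21 sets the finish at 21 days.
Without Research→Package, Package's earliest start moves from 6 to 0.
New critical path: Prototype→UserTest→Pricing→Marketing = 9+2+2+8 = 21 ⇒ 21 days.

21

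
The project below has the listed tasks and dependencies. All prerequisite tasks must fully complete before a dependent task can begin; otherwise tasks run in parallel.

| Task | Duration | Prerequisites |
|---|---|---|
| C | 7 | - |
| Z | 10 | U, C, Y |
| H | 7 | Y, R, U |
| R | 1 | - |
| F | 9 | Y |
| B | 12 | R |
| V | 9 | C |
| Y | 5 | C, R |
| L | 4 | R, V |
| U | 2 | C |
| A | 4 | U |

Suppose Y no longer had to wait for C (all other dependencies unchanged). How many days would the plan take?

20

Original critical path: C→Y→Z = 7+5+10 = 22 ⇒ 22 days.
Without C→Y, Y's earliest start moves from 7 to 1.
After: C→V→L = 7+9+4 = 20 → 20 days.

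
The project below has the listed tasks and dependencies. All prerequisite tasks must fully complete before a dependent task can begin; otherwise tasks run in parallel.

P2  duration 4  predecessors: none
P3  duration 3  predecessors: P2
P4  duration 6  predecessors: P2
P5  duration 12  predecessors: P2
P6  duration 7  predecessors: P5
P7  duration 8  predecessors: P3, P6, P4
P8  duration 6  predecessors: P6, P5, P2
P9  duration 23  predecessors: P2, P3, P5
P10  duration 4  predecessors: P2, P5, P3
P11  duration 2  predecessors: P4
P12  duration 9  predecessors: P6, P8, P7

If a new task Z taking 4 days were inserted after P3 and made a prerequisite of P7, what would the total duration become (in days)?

Originally the project takes 40 days.
With Z inserted, P7 now waits for max(P3, P6, P4, Z).
New critical path: P2→P5→P6→P7→P12 = 4+12+7+8+9 = 40 ⇒ 40 days.

40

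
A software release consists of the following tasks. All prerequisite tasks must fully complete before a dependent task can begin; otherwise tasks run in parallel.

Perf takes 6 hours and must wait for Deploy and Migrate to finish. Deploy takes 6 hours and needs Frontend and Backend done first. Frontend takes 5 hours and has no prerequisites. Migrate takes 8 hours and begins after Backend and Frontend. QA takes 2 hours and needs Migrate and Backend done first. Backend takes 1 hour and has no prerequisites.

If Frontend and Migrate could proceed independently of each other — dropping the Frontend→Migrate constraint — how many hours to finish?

17

With the dependency in place, Frontend→Migrate→Perf = 5+8+6 = 19 sets the finish at 19 hours.
Without Frontend→Migrate, Migrate's earliest start moves from 5 to 1.
The longest chain is now Frontend→Deploy→Perf = 5+6+6 = 17, so the software release takes 17 hours.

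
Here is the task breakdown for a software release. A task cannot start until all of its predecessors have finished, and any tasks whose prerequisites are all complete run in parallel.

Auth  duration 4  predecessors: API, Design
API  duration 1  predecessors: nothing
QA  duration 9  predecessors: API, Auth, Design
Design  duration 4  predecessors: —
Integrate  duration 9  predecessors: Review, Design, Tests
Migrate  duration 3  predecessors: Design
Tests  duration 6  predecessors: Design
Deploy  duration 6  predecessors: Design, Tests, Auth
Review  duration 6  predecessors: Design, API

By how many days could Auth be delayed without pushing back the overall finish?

2

Critical path: Design→Tests→Integrate = 4+6+9 = 19, so the finish is 19 days.
Longest path through Auth: 17 days (earliest finish 8, latest finish 10).
Slack of Auth = 6 − 4 = 2 days.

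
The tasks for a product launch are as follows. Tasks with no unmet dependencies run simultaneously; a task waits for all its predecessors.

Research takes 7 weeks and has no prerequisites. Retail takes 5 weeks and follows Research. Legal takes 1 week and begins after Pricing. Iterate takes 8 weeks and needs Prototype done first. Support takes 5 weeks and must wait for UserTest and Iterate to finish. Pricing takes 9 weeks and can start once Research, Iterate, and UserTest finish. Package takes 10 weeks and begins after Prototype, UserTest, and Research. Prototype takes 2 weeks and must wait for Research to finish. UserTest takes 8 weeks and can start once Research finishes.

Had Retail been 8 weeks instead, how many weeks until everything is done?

27

Actual critical path: Research→Prototype→Iterate→Pricing→Legal = 7+2+8+9+1 = 27 ⇒ 27 weeks.
The longest path through Retail is only 12 weeks, so Retail has float 15.
That remains the longest chain; total 27 weeks.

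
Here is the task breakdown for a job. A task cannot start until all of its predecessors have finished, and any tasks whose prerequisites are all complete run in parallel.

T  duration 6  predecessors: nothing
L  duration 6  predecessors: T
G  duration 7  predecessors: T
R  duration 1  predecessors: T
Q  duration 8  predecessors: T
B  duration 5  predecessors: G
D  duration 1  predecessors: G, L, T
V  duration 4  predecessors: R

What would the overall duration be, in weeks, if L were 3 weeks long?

The binding path is T→G→B = 6+7+5 = 18; finish at 18 weeks.
The longest path through L is only 13 weeks, so L has float 5.
That remains the longest chain; total 18 weeks.

18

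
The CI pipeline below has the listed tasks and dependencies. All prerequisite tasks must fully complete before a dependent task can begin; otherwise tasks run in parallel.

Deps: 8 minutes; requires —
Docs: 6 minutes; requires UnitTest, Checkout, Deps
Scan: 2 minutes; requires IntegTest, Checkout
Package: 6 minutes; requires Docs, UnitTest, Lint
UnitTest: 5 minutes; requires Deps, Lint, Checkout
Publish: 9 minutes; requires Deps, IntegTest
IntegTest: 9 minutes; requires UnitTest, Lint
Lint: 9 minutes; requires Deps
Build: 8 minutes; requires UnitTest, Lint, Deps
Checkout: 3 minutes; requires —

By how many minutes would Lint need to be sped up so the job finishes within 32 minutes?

Current finish: 40 minutes; target: 32.
Lint is on every critical path, so each minute cut from Lint cuts the finish by one (this holds down to a finish of 32).
Need 40 − 32 = 8 minutes off Lint → Lint becomes 1 minute, finish becomes 32.

8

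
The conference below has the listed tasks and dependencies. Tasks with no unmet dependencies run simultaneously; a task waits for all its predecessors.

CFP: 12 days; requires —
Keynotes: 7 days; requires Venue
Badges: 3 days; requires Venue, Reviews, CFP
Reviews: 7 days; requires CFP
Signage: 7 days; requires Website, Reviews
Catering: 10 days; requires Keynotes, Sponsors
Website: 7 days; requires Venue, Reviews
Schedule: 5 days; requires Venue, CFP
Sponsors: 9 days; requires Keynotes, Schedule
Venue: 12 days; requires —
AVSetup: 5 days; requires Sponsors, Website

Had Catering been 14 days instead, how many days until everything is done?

42

Actual critical path: Venue→Keynotes→Sponsors→Catering = 12+7+9+10 = 38 ⇒ 38 days.
Catering is on the critical path; changing it to 14 makes that path 42 days.
No other chain overtakes it, so the finish is 42 days.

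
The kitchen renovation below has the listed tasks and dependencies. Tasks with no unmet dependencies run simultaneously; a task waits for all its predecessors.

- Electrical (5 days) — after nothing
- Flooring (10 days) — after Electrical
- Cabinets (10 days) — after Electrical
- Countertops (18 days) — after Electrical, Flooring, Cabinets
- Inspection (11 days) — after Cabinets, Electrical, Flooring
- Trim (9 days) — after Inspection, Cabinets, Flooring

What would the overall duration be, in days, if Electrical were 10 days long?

Baseline: Electrical→Flooring→Inspection→Trim = 5+10+11+9 = 35 → 35 days.
Electrical is on the critical path; changing it to 10 makes that path 40 days.
No other chain overtakes it, so the finish is 40 days.

40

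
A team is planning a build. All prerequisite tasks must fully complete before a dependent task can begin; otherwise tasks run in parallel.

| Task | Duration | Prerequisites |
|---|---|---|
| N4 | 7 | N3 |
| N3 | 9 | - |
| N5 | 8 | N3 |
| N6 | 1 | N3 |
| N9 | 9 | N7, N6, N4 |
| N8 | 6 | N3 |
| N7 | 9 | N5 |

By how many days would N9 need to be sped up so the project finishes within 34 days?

1

Current finish: 35 days; target: 34.
N9 is on every critical path, so each day cut from N9 cuts the finish by one (this holds down to a finish of 27).
Need 35 − 34 = 1 day off N9 → N9 becomes 8 days, finish becomes 34.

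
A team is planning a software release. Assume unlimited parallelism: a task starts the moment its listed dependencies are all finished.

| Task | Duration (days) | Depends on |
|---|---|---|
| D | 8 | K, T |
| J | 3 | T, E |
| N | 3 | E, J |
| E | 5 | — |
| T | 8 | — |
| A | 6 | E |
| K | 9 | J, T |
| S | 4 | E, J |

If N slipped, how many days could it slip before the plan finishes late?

Critical path: T→J→K→D = 8+3+9+8 = 28, so the finish is 28 days.
The longest chain containing N totals 14 days.
Slack of N = 25 − 11 = 14 days.

14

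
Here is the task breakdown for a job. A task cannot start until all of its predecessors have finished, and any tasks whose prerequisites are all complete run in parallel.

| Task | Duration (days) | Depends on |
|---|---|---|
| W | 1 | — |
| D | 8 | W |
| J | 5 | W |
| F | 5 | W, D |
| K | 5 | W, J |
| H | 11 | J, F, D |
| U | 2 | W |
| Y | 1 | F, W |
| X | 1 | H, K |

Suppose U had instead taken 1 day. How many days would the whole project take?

26

The binding path is W→D→F→H→X = 1+8+5+11+1 = 26; finish at 26 days.
U has 23 days of float (longest path through it is 3).
No other chain overtakes it, so the finish is 26 days.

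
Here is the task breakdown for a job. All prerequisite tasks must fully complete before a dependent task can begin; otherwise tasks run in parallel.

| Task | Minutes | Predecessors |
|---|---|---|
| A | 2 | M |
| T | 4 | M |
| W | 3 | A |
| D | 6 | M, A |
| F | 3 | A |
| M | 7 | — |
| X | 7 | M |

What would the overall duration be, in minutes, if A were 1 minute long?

14

Critical path before the change: M→A→D = 7+2+6 = 15 giving 15 minutes.
A lies on that path, so at 1 minute the path becomes 14 minutes.
That remains the longest chain; total 14 minutes.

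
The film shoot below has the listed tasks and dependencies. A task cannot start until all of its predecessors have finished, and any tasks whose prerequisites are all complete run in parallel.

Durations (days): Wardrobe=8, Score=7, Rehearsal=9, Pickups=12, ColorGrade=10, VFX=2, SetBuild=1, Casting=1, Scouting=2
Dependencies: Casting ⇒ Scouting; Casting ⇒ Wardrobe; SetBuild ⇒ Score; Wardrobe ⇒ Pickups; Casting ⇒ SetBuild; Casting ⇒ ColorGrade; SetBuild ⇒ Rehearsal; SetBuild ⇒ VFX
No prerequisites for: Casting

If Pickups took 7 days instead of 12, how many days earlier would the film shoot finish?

5

Actual critical path: Casting→Wardrobe→Pickups = 1+8+12 = 21 ⇒ 21 days.
Pickups lies on that path, so at 7 days the path becomes 16 days.
The critical path is still Casting→Wardrobe→Pickups; finish is now 16 days.
Change in finish: 16 − 21 = -5 days.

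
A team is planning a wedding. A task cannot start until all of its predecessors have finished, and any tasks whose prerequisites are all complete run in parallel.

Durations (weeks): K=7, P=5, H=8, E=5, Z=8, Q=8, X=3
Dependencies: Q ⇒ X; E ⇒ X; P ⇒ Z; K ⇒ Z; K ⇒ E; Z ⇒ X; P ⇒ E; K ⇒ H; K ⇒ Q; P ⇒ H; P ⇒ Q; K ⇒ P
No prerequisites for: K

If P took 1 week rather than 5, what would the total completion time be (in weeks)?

Actual critical path: K→P→Z→X = 7+5+8+3 = 23 ⇒ 23 weeks.
P is on the critical path; changing it to 1 makes that path 19 weeks.
No other chain overtakes it, so the finish is 19 weeks.

19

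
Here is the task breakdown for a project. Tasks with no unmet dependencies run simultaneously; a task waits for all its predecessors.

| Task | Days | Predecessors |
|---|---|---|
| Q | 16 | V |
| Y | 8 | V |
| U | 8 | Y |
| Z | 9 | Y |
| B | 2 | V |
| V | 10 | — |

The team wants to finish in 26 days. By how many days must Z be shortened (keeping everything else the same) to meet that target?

1

Current finish: 27 days; target: 26.
Z is on every critical path, so each day cut from Z cuts the finish by one (this holds down to a finish of 26).
Need 27 − 26 = 1 day off Z → Z becomes 8 days, finish becomes 26.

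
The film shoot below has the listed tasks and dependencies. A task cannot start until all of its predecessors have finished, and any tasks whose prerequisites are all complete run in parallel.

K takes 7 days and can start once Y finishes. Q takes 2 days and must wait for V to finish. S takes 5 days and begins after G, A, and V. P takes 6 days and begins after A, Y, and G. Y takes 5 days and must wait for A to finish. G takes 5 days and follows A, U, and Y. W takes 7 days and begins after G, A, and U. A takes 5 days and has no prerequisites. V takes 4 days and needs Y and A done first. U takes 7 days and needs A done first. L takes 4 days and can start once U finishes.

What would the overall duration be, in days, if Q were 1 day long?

24

Critical path before the change: A→U→G→W = 5+7+5+7 = 24 giving 24 days.
Q has 8 days of float (longest path through it is 16).
No other chain overtakes it, so the finish is 24 days.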